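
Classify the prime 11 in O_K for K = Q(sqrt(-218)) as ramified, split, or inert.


K = Q(sqrt(-218)). Since d mod 4 = 2, disc(K) = -872.
Check p | disc: -872 mod 11 = 8.
p does not divide disc. Compute Legendre symbol (d/p):
2^((11-1)/2) mod 11 = -1
(d/p) = -1, so p is inert: (p) stays prime with e=1, f=2, g=1.
Therefore p is inert.

inert


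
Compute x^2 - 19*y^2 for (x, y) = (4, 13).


x^2 - d*y^2
= 4^2 - 19*13^2
= 16 - 3211
= -3195

-3195


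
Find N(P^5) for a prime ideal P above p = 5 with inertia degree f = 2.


N(P^a) = p^(a*f)
= 5^(5*2)
= 5^10
= 9765625

9765625


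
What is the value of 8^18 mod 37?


p = 37 is prime and the exponent is (p-1)/2 = 18, so by Euler's criterion 8^18 = (8/37) = +1 or -1 mod 37.
Compute by square-and-multiply:
  18 = 16 + 2 (binary 10010)
  Repeated squaring mod 37: 8^1 = 8, 8^2 = 27, 8^4 = 26, 8^8 = 10, 8^16 = 26
  8^18 = 8^16 * 8^2 = 26 * 27 mod 37
    26 * 27 = 702 = 36 mod 37
  8^18 = 36 mod 37
Result 36 = p - 1 = -1 mod 37: 8 is a quadratic non-residue mod 37. As a residue in [0, p-1] the value is 36.
8^18 mod 37 = 36

36


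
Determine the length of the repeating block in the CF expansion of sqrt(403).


Run the CF algorithm for sqrt(403).
a_0 = floor(sqrt(403)) = 20; set m_0=0, q_0=1.
Recurrence: m' = q*a - m,  q' = (d - m'^2)/q,  a' = floor((a_0 + m')/q').
  step 1: m=20, q=3, a=13
  step 2: m=19, q=14, a=2
  step 3: m=9, q=23, a=1
  step 4: m=14, q=9, a=3
  step 5: m=13, q=26, a=1
  step 6: m=13, q=9, a=3
  step 7: m=14, q=23, a=1
  step 8: m=9, q=14, a=2
  step 9: m=19, q=3, a=13
  step 10: m=20, q=1, a=40
a_10 = 2*a_0 = 40, so the period closes here.
sqrt(403) = [20; 13, 2, 1, 3, 1, 3, 1, 2, 13, 40]
Period length = 10

10


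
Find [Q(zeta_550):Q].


The degree equals Euler's totient phi(550).
550 = 2 * 5^2 * 11
phi(550) = 200

200


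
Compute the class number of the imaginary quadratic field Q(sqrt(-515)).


K = Q(sqrt(-515)). d mod 4 = 1, so D = disc(K) = d = -515
h(K) equals the number of primitive reduced positive-definite forms (a, b, c) = a*x^2 + b*x*y + c*y^2 with b^2 - 4ac = D,
where reduced means |b| <= a <= c, with b >= 0 whenever |b| = a or a = c, and primitive means gcd(a, b, c) = 1.
Reduced forces 3a^2 <= |D| = 515, so 1 <= a <= 13; b must have the parity of D, and c = (b^2 - D)/(4a) must be an integer >= a.
Enumerate a = 1..13, b in [-a, a]:
  a=1: (1, 1, 129)  [1]
  a=2: none
  a=3: (3, -1, 43), (3, 1, 43)  [2]
  a=4: none
  a=5: (5, 5, 27)  [1]
  a=6..8: none
  a=9: (9, -5, 15), (9, 5, 15)  [2]
  a=10..13: none
Total reduced forms: 1 + 2 + 1 + 2 = 6
h = 6

6


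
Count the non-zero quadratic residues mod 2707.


For prime p, the number of non-zero quadratic residues is (p-1)/2.
= (2707-1)/2
= 1353

1353


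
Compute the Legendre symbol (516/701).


p = 701 is prime, so compute (516/701) with the reciprocity algorithm (Jacobi-symbol steps: pull out 2s via (2/n), flip via reciprocity, reduce):
  pull out 2: (2/701) = -1  (since 701 mod 8 = 5)
  pull out 2: (2/701) = -1  (since 701 mod 8 = 5)
  reciprocity: (129/701) -> +(701/129)
  reduce: (56/129)
  pull out 2: (2/129) = +1  (since 129 mod 8 = 1)
  pull out 2: (2/129) = +1  (since 129 mod 8 = 1)
  pull out 2: (2/129) = +1  (since 129 mod 8 = 1)
  reciprocity: (7/129) -> +(129/7)
  reduce: (3/7)
  reciprocity: (3/7) -> -(7/3)
  reduce: (1/3)
  (1/3) = 1
Product of signs = -1
(516/701) = -1

-1


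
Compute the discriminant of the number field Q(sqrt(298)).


For K = Q(sqrt(d)) with d squarefree: disc(K) = d if d = 1 mod 4, and disc(K) = 4d if d = 2 or 3 mod 4.
Here d = 298, and d mod 4 = 2.
d = 2 mod 4, not 1 (O_K = Z[sqrt(d)]), so disc(K) = 4d = 4 * (298) = 1192

1192


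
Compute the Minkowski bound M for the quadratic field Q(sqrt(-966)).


d = -966, d mod 4 = 2, so disc(K) = 4d = -3864; |disc(K)| = 3864
Imaginary quadratic field, so n = 2, s = r2 = 1, r1 = 0
M = (n!/n^n) * (4/pi)^s * sqrt(|disc(K)|) = (2!/2^2) * (4/pi)^1 * sqrt(3864)
= 0.5 * 1.273240 * 62.161081
= 39.5730

39.5730


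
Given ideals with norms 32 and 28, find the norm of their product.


N(IJ) = N(I) * N(J)
= 32 * 28
= 896

896


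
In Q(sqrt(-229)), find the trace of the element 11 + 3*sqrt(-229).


Tr(a + b*sqrt(d)) = (a + b*sqrt(d)) + (a - b*sqrt(d)) = 2a
= 2 * (11)
= 22

22


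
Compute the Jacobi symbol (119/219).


Compute (119/219) via quadratic reciprocity:
  reciprocity: (119/219) -> -(219/119)
  reduce: (100/119)
  pull out 2: (2/119) = +1  (since 119 mod 8 = 7)
  pull out 2: (2/119) = +1  (since 119 mod 8 = 7)
  reciprocity: (25/119) -> +(119/25)
  reduce: (19/25)
  reciprocity: (19/25) -> +(25/19)
  reduce: (6/19)
  pull out 2: (2/19) = -1  (since 19 mod 8 = 3)
  reciprocity: (3/19) -> -(19/3)
  reduce: (1/3)
  (1/3) = 1
Product of signs = -1

-1


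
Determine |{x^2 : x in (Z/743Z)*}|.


For prime p, the number of non-zero quadratic residues is (p-1)/2.
= (743-1)/2
= 371

371


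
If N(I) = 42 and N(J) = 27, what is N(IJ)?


N(IJ) = N(I) * N(J)
= 42 * 27
= 1134

1134


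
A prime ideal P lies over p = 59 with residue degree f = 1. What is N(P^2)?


N(P^a) = p^(a*f)
= 59^(2*1)
= 59^2
= 3481

3481


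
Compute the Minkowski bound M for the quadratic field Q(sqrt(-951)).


d = -951, d mod 4 = 1, so disc(K) = d = -951; |disc(K)| = 951
Imaginary quadratic field, so n = 2, s = r2 = 1, r1 = 0
M = (n!/n^n) * (4/pi)^s * sqrt(|disc(K)|) = (2!/2^2) * (4/pi)^1 * sqrt(951)
= 0.5 * 1.273240 * 30.838288
= 19.6323

19.6323


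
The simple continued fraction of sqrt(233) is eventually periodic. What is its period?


Run the CF algorithm for sqrt(233).
a_0 = floor(sqrt(233)) = 15; set m_0=0, q_0=1.
Recurrence: m' = q*a - m,  q' = (d - m'^2)/q,  a' = floor((a_0 + m')/q').
  step 1: m=15, q=8, a=3
  step 2: m=9, q=19, a=1
  step 3: m=10, q=7, a=3
  step 4: m=11, q=16, a=1
  step 5: m=5, q=13, a=1
  step 6: m=8, q=13, a=1
  step 7: m=5, q=16, a=1
  step 8: m=11, q=7, a=3
  step 9: m=10, q=19, a=1
  step 10: m=9, q=8, a=3
  step 11: m=15, q=1, a=30
a_11 = 2*a_0 = 30, so the period closes here.
sqrt(233) = [15; 3, 1, 3, 1, 1, 1, 1, 3, 1, 3, 30]
Period length = 11

11


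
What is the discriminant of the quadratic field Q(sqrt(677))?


For K = Q(sqrt(d)) with d squarefree: disc(K) = d if d = 1 mod 4, and disc(K) = 4d if d = 2 or 3 mod 4.
Here d = 677, and d mod 4 = 1.
d = 1 mod 4 (O_K = Z[(1+sqrt(d))/2]), so disc(K) = d = 677

677


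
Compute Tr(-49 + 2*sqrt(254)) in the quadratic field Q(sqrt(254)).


Tr(a + b*sqrt(d)) = (a + b*sqrt(d)) + (a - b*sqrt(d)) = 2a
= 2 * (-49)
= -98

-98


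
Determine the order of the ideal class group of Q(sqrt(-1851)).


K = Q(sqrt(-1851)). d mod 4 = 1, so D = disc(K) = d = -1851
h(K) equals the number of primitive reduced positive-definite forms (a, b, c) = a*x^2 + b*x*y + c*y^2 with b^2 - 4ac = D,
where reduced means |b| <= a <= c, with b >= 0 whenever |b| = a or a = c, and primitive means gcd(a, b, c) = 1.
Reduced forces 3a^2 <= |D| = 1851, so 1 <= a <= 24; b must have the parity of D, and c = (b^2 - D)/(4a) must be an integer >= a.
Enumerate a = 1..24, b in [-a, a]:
  a=1: (1, 1, 463)  [1]
  a=2: none
  a=3: (3, 3, 155)  [1]
  a=4: none
  a=5: (5, -3, 93), (5, 3, 93)  [2]
  a=6: none
  a=7: (7, -5, 67), (7, 5, 67)  [2]
  a=8..14: none
  a=15: (15, -3, 31), (15, 3, 31)  [2]
  a=16: none
  a=17: (17, -11, 29), (17, 11, 29)  [2]
  a=18: none
  a=19: (19, -7, 25), (19, 7, 25)  [2]
  a=20: none
  a=21: (21, -9, 23), (21, 9, 23)  [2]
  a=22..24: none
Total reduced forms: 1 + 1 + 2 + 2 + 2 + 2 + 2 + 2 = 14
h = 14

14


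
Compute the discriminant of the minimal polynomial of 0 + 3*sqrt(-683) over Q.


The element 0 + 3*sqrt(-683) has minimal polynomial:
x^2 + 0*x + 6147
Discriminant = (0)^2 - 4*(6147)
= 0 - 24588
= -24588

-24588


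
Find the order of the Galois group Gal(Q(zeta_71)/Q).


|Gal(Q(zeta_71)/Q)| = phi(71)
= 70

70


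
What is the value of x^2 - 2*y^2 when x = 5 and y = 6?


x^2 - d*y^2
= 5^2 - 2*6^2
= 25 - 72
= -47

-47


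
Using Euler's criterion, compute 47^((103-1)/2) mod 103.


p = 103 is prime and the exponent is (p-1)/2 = 51, so by Euler's criterion 47^51 = (47/103) = +1 or -1 mod 103.
Compute by square-and-multiply:
  51 = 32 + 16 + 2 + 1 (binary 110011)
  Repeated squaring mod 103: 47^1 = 47, 47^2 = 46, 47^4 = 56, 47^8 = 46, 47^16 = 56, 47^32 = 46
  47^51 = 47^32 * 47^16 * 47^2 * 47^1 = 46 * 56 * 46 * 47 mod 103
    46 * 56 = 2576 = 1 mod 103
    1 * 46 = 46 = 46 mod 103
    46 * 47 = 2162 = 102 mod 103
  47^51 = 102 mod 103
Result 102 = p - 1 = -1 mod 103: 47 is a quadratic non-residue mod 103. As a residue in [0, p-1] the value is 102.
47^51 mod 103 = 102

102


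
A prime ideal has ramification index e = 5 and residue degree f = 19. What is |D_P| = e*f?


|D_P| = e * f
= 5 * 19
= 95

95


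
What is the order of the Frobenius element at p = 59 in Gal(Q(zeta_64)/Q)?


The Frobenius at p in Gal(Q(zeta_n)/Q) = (Z/nZ)* is the class of p, so its order is ord_64(59), the smallest k >= 1 with 59^k = 1 mod 64.
n = 64 = 2^6, phi(64) = 32; the order divides phi(n).
Divisors of 32: 1, 2, 4, 8, 16, 32
Repeated squaring mod 64: 59^1 = 59, 59^2 = 25, 59^4 = 49, 59^8 = 33, 59^16 = 1, 59^32 = 1
Test divisors in increasing order:
  k=1: 59^1 = 59 mod 64
  k=2: 59^2 = 25 mod 64
  k=4: 59^4 = 49 mod 64
  k=8: 59^8 = 33 mod 64
  k=16: 59^16 = 1 mod 64  <- first divisor giving 1
Order = 16

16


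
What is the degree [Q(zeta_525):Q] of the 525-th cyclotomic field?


The degree equals Euler's totient phi(525).
525 = 3 * 5^2 * 7
phi(525) = 240

240


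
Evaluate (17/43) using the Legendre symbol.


p = 43 is prime, so compute (17/43) with the reciprocity algorithm (Jacobi-symbol steps: pull out 2s via (2/n), flip via reciprocity, reduce):
  reciprocity: (17/43) -> +(43/17)
  reduce: (9/17)
  reciprocity: (9/17) -> +(17/9)
  reduce: (8/9)
  pull out 2: (2/9) = +1  (since 9 mod 8 = 1)
  pull out 2: (2/9) = +1  (since 9 mod 8 = 1)
  pull out 2: (2/9) = +1  (since 9 mod 8 = 1)
  (1/9) = 1
Product of signs = 1
(17/43) = 1

1


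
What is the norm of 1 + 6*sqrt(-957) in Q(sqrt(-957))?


N(a + b*sqrt(d)) = a^2 - d*b^2
= (1)^2 - (-957)*(6)^2
= 1 + 34452
= 34453

34453


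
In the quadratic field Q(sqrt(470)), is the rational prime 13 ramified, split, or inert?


K = Q(sqrt(470)). Since d mod 4 = 2, disc(K) = 1880.
Check p | disc: 1880 mod 13 = 8.
p does not divide disc. Compute Legendre symbol (d/p):
2^((13-1)/2) mod 13 = -1
(d/p) = -1, so p is inert: (p) stays prime with e=1, f=2, g=1.
Therefore p is inert.

inert


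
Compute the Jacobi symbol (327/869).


Compute (327/869) via quadratic reciprocity:
  reciprocity: (327/869) -> +(869/327)
  reduce: (215/327)
  reciprocity: (215/327) -> -(327/215)
  reduce: (112/215)
  pull out 2: (2/215) = +1  (since 215 mod 8 = 7)
  pull out 2: (2/215) = +1  (since 215 mod 8 = 7)
  pull out 2: (2/215) = +1  (since 215 mod 8 = 7)
  pull out 2: (2/215) = +1  (since 215 mod 8 = 7)
  reciprocity: (7/215) -> -(215/7)
  reduce: (5/7)
  reciprocity: (5/7) -> +(7/5)
  reduce: (2/5)
  pull out 2: (2/5) = -1  (since 5 mod 8 = 5)
  (1/5) = 1
Product of signs = -1

-1


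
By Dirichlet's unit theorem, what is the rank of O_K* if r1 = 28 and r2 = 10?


By Dirichlet's unit theorem:
rank = r1 + r2 - 1
= 28 + 10 - 1
= 37

37


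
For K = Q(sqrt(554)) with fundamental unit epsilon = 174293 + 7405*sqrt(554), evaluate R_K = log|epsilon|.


epsilon = 174293 + 7405*sqrt(554)
= 348586.0000
R = ln(348586.0000)
= 12.7616

12.7616


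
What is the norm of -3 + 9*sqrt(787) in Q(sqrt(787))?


N(a + b*sqrt(d)) = a^2 - d*b^2
= (-3)^2 - (787)*(9)^2
= 9 - 63747
= -63738

-63738


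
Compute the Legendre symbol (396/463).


p = 463 is prime, so compute (396/463) with the reciprocity algorithm (Jacobi-symbol steps: pull out 2s via (2/n), flip via reciprocity, reduce):
  pull out 2: (2/463) = +1  (since 463 mod 8 = 7)
  pull out 2: (2/463) = +1  (since 463 mod 8 = 7)
  reciprocity: (99/463) -> -(463/99)
  reduce: (67/99)
  reciprocity: (67/99) -> -(99/67)
  reduce: (32/67)
  pull out 2: (2/67) = -1  (since 67 mod 8 = 3)
  pull out 2: (2/67) = -1  (since 67 mod 8 = 3)
  pull out 2: (2/67) = -1  (since 67 mod 8 = 3)
  pull out 2: (2/67) = -1  (since 67 mod 8 = 3)
  pull out 2: (2/67) = -1  (since 67 mod 8 = 3)
  (1/67) = 1
Product of signs = -1
(396/463) = -1

-1


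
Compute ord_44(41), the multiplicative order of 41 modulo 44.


We want ord_44(41), the smallest k >= 1 with 41^k = 1 mod 44.
n = 44 = 2^2 * 11, phi(44) = 20; the order divides phi(n).
Divisors of 20: 1, 2, 4, 5, 10, 20
Repeated squaring mod 44: 41^1 = 41, 41^2 = 9, 41^4 = 37, 41^8 = 5, 41^16 = 25
Test divisors in increasing order:
  k=1: 41^1 = 41 mod 44
  k=2: 41^2 = 9 mod 44
  k=4: 41^4 = 37 mod 44
  k=5: 41^5 = 37 * 41 = 21 mod 44
  k=10: 41^10 = 5 * 9 = 1 mod 44  <- first divisor giving 1
Order = 10

10


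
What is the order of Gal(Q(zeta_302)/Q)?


|Gal(Q(zeta_302)/Q)| = phi(302)
= 150

150


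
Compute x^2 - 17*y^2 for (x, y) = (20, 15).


x^2 - d*y^2
= 20^2 - 17*15^2
= 400 - 3825
= -3425

-3425


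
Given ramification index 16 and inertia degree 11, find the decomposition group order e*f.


|D_P| = e * f
= 16 * 11
= 176

176


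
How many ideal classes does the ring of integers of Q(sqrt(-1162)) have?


K = Q(sqrt(-1162)). d mod 4 = 2, so D = disc(K) = 4d = -4648
h(K) equals the number of primitive reduced positive-definite forms (a, b, c) = a*x^2 + b*x*y + c*y^2 with b^2 - 4ac = D,
where reduced means |b| <= a <= c, with b >= 0 whenever |b| = a or a = c, and primitive means gcd(a, b, c) = 1.
Reduced forces 3a^2 <= |D| = 4648, so 1 <= a <= 39; b must have the parity of D, and c = (b^2 - D)/(4a) must be an integer >= a.
Enumerate a = 1..39, b in [-a, a]:
  a=1: (1, 0, 1162)  [1]
  a=2: (2, 0, 581)  [1]
  a=3..6: none
  a=7: (7, 0, 166)  [1]
  a=8..10: none
  a=11: (11, -4, 106), (11, 4, 106)  [2]
  a=12..13: none
  a=14: (14, 0, 83)  [1]
  a=15..18: none
  a=19: (19, -8, 62), (19, 8, 62)  [2]
  a=20..21: none
  a=22: (22, -4, 53), (22, 4, 53)  [2]
  a=23..30: none
  a=31: (31, -8, 38), (31, 8, 38)  [2]
  a=32..39: none
Total reduced forms: 1 + 1 + 1 + 2 + 1 + 2 + 2 + 2 = 12
h = 12

12


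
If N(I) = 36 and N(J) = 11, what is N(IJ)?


N(IJ) = N(I) * N(J)
= 36 * 11
= 396

396


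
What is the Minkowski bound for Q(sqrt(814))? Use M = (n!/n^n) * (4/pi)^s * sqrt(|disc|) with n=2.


d = 814, d mod 4 = 2, so disc(K) = 4d = 3256; |disc(K)| = 3256
Real quadratic field, so n = 2, s = r2 = 0, r1 = 2
M = (n!/n^n) * (4/pi)^s * sqrt(|disc(K)|) = (2!/2^2) * (4/pi)^0 * sqrt(3256)
= 0.5 * 1.000000 * 57.061370
= 28.5307

28.5307


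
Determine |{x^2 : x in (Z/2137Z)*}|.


For prime p, the number of non-zero quadratic residues is (p-1)/2.
= (2137-1)/2
= 1068

1068


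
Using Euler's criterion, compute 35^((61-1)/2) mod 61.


p = 61 is prime and the exponent is (p-1)/2 = 30, so by Euler's criterion 35^30 = (35/61) = +1 or -1 mod 61.
Compute by square-and-multiply:
  30 = 16 + 8 + 4 + 2 (binary 11110)
  Repeated squaring mod 61: 35^1 = 35, 35^2 = 5, 35^4 = 25, 35^8 = 15, 35^16 = 42
  35^30 = 35^16 * 35^8 * 35^4 * 35^2 = 42 * 15 * 25 * 5 mod 61
    42 * 15 = 630 = 20 mod 61
    20 * 25 = 500 = 12 mod 61
    12 * 5 = 60 = 60 mod 61
  35^30 = 60 mod 61
Result 60 = p - 1 = -1 mod 61: 35 is a quadratic non-residue mod 61. As a residue in [0, p-1] the value is 60.
35^30 mod 61 = 60

60


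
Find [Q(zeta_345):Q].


The degree equals Euler's totient phi(345).
345 = 3 * 5 * 23
phi(345) = 176

176


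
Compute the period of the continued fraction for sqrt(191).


Run the CF algorithm for sqrt(191).
a_0 = floor(sqrt(191)) = 13; set m_0=0, q_0=1.
Recurrence: m' = q*a - m,  q' = (d - m'^2)/q,  a' = floor((a_0 + m')/q').
  step 1: m=13, q=22, a=1
  step 2: m=9, q=5, a=4
  step 3: m=11, q=14, a=1
  step 4: m=3, q=13, a=1
  step 5: m=10, q=7, a=3
  step 6: m=11, q=10, a=2
  step 7: m=9, q=11, a=2
  step 8: m=13, q=2, a=13
  step 9: m=13, q=11, a=2
  step 10: m=9, q=10, a=2
  step 11: m=11, q=7, a=3
  step 12: m=10, q=13, a=1
  step 13: m=3, q=14, a=1
  step 14: m=11, q=5, a=4
  step 15: m=9, q=22, a=1
  step 16: m=13, q=1, a=26
a_16 = 2*a_0 = 26, so the period closes here.
sqrt(191) = [13; 1, 4, 1, 1, 3, 2, 2, 13, 2, 2, 3, 1, 1, 4, 1, 26]
Period length = 16

16


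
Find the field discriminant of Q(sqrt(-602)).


For K = Q(sqrt(d)) with d squarefree: disc(K) = d if d = 1 mod 4, and disc(K) = 4d if d = 2 or 3 mod 4.
Here d = -602, and d mod 4 = 2.
d = 2 mod 4, not 1 (O_K = Z[sqrt(d)]), so disc(K) = 4d = 4 * (-602) = -2408

-2408


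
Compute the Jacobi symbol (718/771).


Compute (718/771) via quadratic reciprocity:
  pull out 2: (2/771) = -1  (since 771 mod 8 = 3)
  reciprocity: (359/771) -> -(771/359)
  reduce: (53/359)
  reciprocity: (53/359) -> +(359/53)
  reduce: (41/53)
  reciprocity: (41/53) -> +(53/41)
  reduce: (12/41)
  pull out 2: (2/41) = +1  (since 41 mod 8 = 1)
  pull out 2: (2/41) = +1  (since 41 mod 8 = 1)
  reciprocity: (3/41) -> +(41/3)
  reduce: (2/3)
  pull out 2: (2/3) = -1  (since 3 mod 8 = 3)
  (1/3) = 1
Product of signs = -1

-1


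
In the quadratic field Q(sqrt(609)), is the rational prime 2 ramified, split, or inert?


K = Q(sqrt(609)). Since d mod 4 = 1, disc(K) = 609.
Check p | disc: 609 mod 2 = 1.
p=2 does not divide disc (d is 1 mod 4). 2 splits iff d = 1 mod 8.
d mod 8 = 1, so (d/2) = 1.
(d/p) = 1, so p splits: (p) = P*P' with e=1, f=1, g=2.
Therefore p is split.

split


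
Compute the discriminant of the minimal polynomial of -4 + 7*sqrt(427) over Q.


The element -4 + 7*sqrt(427) has minimal polynomial:
x^2 + 8*x - 20907
Discriminant = (8)^2 - 4*(-20907)
= 64 + 83628
= 83692

83692


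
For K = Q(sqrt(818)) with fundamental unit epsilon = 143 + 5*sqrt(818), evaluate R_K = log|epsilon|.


epsilon = 143 + 5*sqrt(818)
= 286.0035
R = ln(286.0035)
= 5.6560

5.6560


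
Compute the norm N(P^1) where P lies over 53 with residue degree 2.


N(P^a) = p^(a*f)
= 53^(1*2)
= 53^2
= 2809

2809


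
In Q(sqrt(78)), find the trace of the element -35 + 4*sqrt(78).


Tr(a + b*sqrt(d)) = (a + b*sqrt(d)) + (a - b*sqrt(d)) = 2a
= 2 * (-35)
= -70

-70


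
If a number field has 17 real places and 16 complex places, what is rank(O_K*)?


By Dirichlet's unit theorem:
rank = r1 + r2 - 1
= 17 + 16 - 1
= 32

32


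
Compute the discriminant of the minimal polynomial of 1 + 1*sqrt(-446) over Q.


The element 1 + 1*sqrt(-446) has minimal polynomial:
x^2 - 2*x + 447
Discriminant = (-2)^2 - 4*(447)
= 4 - 1788
= -1784

-1784


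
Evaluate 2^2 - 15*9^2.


x^2 - d*y^2
= 2^2 - 15*9^2
= 4 - 1215
= -1211

-1211


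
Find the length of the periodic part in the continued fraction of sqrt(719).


Run the CF algorithm for sqrt(719).
a_0 = floor(sqrt(719)) = 26; set m_0=0, q_0=1.
Recurrence: m' = q*a - m,  q' = (d - m'^2)/q,  a' = floor((a_0 + m')/q').
  step 1: m=26, q=43, a=1
  step 2: m=17, q=10, a=4
  step 3: m=23, q=19, a=2
  step 4: m=15, q=26, a=1
  step 5: m=11, q=23, a=1
  step 6: m=12, q=25, a=1
  step 7: m=13, q=22, a=1
  step 8: m=9, q=29, a=1
  step 9: m=20, q=11, a=4
  step 10: m=24, q=13, a=3
  step 11: m=15, q=38, a=1
  step 12: m=23, q=5, a=9
  step 13: m=22, q=47, a=1
  step 14: m=25, q=2, a=25
  step 15: m=25, q=47, a=1
  step 16: m=22, q=5, a=9
  step 17: m=23, q=38, a=1
  step 18: m=15, q=13, a=3
  step 19: m=24, q=11, a=4
  step 20: m=20, q=29, a=1
  step 21: m=9, q=22, a=1
  step 22: m=13, q=25, a=1
  step 23: m=12, q=23, a=1
  step 24: m=11, q=26, a=1
  step 25: m=15, q=19, a=2
  step 26: m=23, q=10, a=4
  step 27: m=17, q=43, a=1
  step 28: m=26, q=1, a=52
a_28 = 2*a_0 = 52, so the period closes here.
sqrt(719) = [26; 1, 4, 2, 1, 1, 1, 1, 1, 4, 3, 1, 9, 1, 25, 1, 9, 1, 3, 4, 1, 1, 1, 1, 1, 2, 4, 1, 52]
Period length = 28

28


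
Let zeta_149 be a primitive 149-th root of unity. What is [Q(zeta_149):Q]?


The degree equals Euler's totient phi(149).
149 = 149
phi(149) = 148

148


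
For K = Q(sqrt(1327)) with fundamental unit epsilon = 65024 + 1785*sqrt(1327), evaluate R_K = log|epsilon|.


epsilon = 65024 + 1785*sqrt(1327)
= 130048.0000
R = ln(130048.0000)
= 11.7757

11.7757


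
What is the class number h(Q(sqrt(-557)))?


K = Q(sqrt(-557)). d mod 4 = 3, so D = disc(K) = 4d = -2228
h(K) equals the number of primitive reduced positive-definite forms (a, b, c) = a*x^2 + b*x*y + c*y^2 with b^2 - 4ac = D,
where reduced means |b| <= a <= c, with b >= 0 whenever |b| = a or a = c, and primitive means gcd(a, b, c) = 1.
Reduced forces 3a^2 <= |D| = 2228, so 1 <= a <= 27; b must have the parity of D, and c = (b^2 - D)/(4a) must be an integer >= a.
Enumerate a = 1..27, b in [-a, a]:
  a=1: (1, 0, 557)  [1]
  a=2: (2, 2, 279)  [1]
  a=3: (3, -2, 186), (3, 2, 186)  [2]
  a=4..5: none
  a=6: (6, -2, 93), (6, 2, 93)  [2]
  a=7..8: none
  a=9: (9, -2, 62), (9, 2, 62)  [2]
  a=10: none
  a=11: (11, -4, 51), (11, 4, 51)  [2]
  a=12..16: none
  a=17: (17, -4, 33), (17, 4, 33)  [2]
  a=18: (18, -2, 31), (18, 2, 31)  [2]
  a=19..21: none
  a=22: (22, -18, 29), (22, 18, 29)  [2]
  a=23: (23, -16, 27), (23, 16, 27)  [2]
  a=24..27: none
Total reduced forms: 1 + 1 + 2 + 2 + 2 + 2 + 2 + 2 + 2 + 2 = 18
h = 18

18


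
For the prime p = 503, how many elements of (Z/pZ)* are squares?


For prime p, the number of non-zero quadratic residues is (p-1)/2.
= (503-1)/2
= 251

251


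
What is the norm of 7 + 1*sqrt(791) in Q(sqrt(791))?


N(a + b*sqrt(d)) = a^2 - d*b^2
= (7)^2 - (791)*(1)^2
= 49 - 791
= -742

-742


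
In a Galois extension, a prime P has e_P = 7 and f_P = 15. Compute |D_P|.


|D_P| = e * f
= 7 * 15
= 105

105


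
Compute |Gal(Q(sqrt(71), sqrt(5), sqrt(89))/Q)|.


The 3 square roots of distinct primes are multiplicatively independent over Q,
so [K:Q] = 2^3 and Gal(K/Q) is isomorphic to (Z/2Z)^3.
|Gal| = 2^3 = 8

8


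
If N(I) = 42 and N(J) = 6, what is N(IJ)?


N(IJ) = N(I) * N(J)
= 42 * 6
= 252

252


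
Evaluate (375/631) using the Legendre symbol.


p = 631 is prime, so compute (375/631) with the reciprocity algorithm (Jacobi-symbol steps: pull out 2s via (2/n), flip via reciprocity, reduce):
  reciprocity: (375/631) -> -(631/375)
  reduce: (256/375)
  pull out 2: (2/375) = +1  (since 375 mod 8 = 7)
  pull out 2: (2/375) = +1  (since 375 mod 8 = 7)
  pull out 2: (2/375) = +1  (since 375 mod 8 = 7)
  pull out 2: (2/375) = +1  (since 375 mod 8 = 7)
  pull out 2: (2/375) = +1  (since 375 mod 8 = 7)
  pull out 2: (2/375) = +1  (since 375 mod 8 = 7)
  pull out 2: (2/375) = +1  (since 375 mod 8 = 7)
  pull out 2: (2/375) = +1  (since 375 mod 8 = 7)
  (1/375) = 1
Product of signs = -1
(375/631) = -1

-1


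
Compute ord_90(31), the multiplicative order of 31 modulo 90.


We want ord_90(31), the smallest k >= 1 with 31^k = 1 mod 90.
n = 90 = 2 * 3^2 * 5, phi(90) = 24; the order divides phi(n).
Divisors of 24: 1, 2, 3, 4, 6, 8, 12, 24
Repeated squaring mod 90: 31^1 = 31, 31^2 = 61, 31^4 = 31, 31^8 = 61, 31^16 = 31
Test divisors in increasing order:
  k=1: 31^1 = 31 mod 90
  k=2: 31^2 = 61 mod 90
  k=3: 31^3 = 61 * 31 = 1 mod 90  <- first divisor giving 1
Order = 3

3


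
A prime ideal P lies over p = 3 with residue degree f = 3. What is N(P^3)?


N(P^a) = p^(a*f)
= 3^(3*3)
= 3^9
= 19683

19683


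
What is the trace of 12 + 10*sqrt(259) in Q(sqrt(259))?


Tr(a + b*sqrt(d)) = (a + b*sqrt(d)) + (a - b*sqrt(d)) = 2a
= 2 * (12)
= 24

24


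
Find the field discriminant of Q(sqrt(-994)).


For K = Q(sqrt(d)) with d squarefree: disc(K) = d if d = 1 mod 4, and disc(K) = 4d if d = 2 or 3 mod 4.
Here d = -994, and d mod 4 = 2.
d = 2 mod 4, not 1 (O_K = Z[sqrt(d)]), so disc(K) = 4d = 4 * (-994) = -3976

-3976


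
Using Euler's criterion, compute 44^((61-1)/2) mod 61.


p = 61 is prime and the exponent is (p-1)/2 = 30, so by Euler's criterion 44^30 = (44/61) = +1 or -1 mod 61.
Compute by square-and-multiply:
  30 = 16 + 8 + 4 + 2 (binary 11110)
  Repeated squaring mod 61: 44^1 = 44, 44^2 = 45, 44^4 = 12, 44^8 = 22, 44^16 = 57
  44^30 = 44^16 * 44^8 * 44^4 * 44^2 = 57 * 22 * 12 * 45 mod 61
    57 * 22 = 1254 = 34 mod 61
    34 * 12 = 408 = 42 mod 61
    42 * 45 = 1890 = 60 mod 61
  44^30 = 60 mod 61
Result 60 = p - 1 = -1 mod 61: 44 is a quadratic non-residue mod 61. As a residue in [0, p-1] the value is 60.
44^30 mod 61 = 60

60


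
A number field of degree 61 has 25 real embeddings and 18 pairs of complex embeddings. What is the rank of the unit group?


By Dirichlet's unit theorem:
rank = r1 + r2 - 1
= 25 + 18 - 1
= 42

42


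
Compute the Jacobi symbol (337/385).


Compute (337/385) via quadratic reciprocity:
  reciprocity: (337/385) -> +(385/337)
  reduce: (48/337)
  pull out 2: (2/337) = +1  (since 337 mod 8 = 1)
  pull out 2: (2/337) = +1  (since 337 mod 8 = 1)
  pull out 2: (2/337) = +1  (since 337 mod 8 = 1)
  pull out 2: (2/337) = +1  (since 337 mod 8 = 1)
  reciprocity: (3/337) -> +(337/3)
  reduce: (1/3)
  (1/3) = 1
Product of signs = 1

1


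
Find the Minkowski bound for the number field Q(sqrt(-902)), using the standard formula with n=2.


d = -902, d mod 4 = 2, so disc(K) = 4d = -3608; |disc(K)| = 3608
Imaginary quadratic field, so n = 2, s = r2 = 1, r1 = 0
M = (n!/n^n) * (4/pi)^s * sqrt(|disc(K)|) = (2!/2^2) * (4/pi)^1 * sqrt(3608)
= 0.5 * 1.273240 * 60.066630
= 38.2396

38.2396


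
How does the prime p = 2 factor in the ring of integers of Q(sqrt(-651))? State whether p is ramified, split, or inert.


K = Q(sqrt(-651)). Since d mod 4 = 1, disc(K) = -651.
Check p | disc: -651 mod 2 = 1.
p=2 does not divide disc (d is 1 mod 4). 2 splits iff d = 1 mod 8.
d mod 8 = 5, so (d/2) = -1.
(d/p) = -1, so p is inert: (p) stays prime with e=1, f=2, g=1.
Therefore p is inert.

inert


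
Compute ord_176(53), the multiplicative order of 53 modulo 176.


We want ord_176(53), the smallest k >= 1 with 53^k = 1 mod 176.
n = 176 = 2^4 * 11, phi(176) = 80; the order divides phi(n).
Divisors of 80: 1, 2, 4, 5, 8, 10, 16, 20, 40, 80
Repeated squaring mod 176: 53^1 = 53, 53^2 = 169, 53^4 = 49, 53^8 = 113, 53^16 = 97, 53^32 = 81, 53^64 = 49
Test divisors in increasing order:
  k=1: 53^1 = 53 mod 176
  k=2: 53^2 = 169 mod 176
  k=4: 53^4 = 49 mod 176
  k=5: 53^5 = 49 * 53 = 133 mod 176
  k=8: 53^8 = 113 mod 176
  k=10: 53^10 = 113 * 169 = 89 mod 176
  k=16: 53^16 = 97 mod 176
  k=20: 53^20 = 97 * 49 = 1 mod 176  <- first divisor giving 1
Order = 20

20


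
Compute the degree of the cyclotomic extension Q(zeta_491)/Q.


The degree equals Euler's totient phi(491).
491 = 491
phi(491) = 490

490


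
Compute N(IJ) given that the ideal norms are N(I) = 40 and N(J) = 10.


N(IJ) = N(I) * N(J)
= 40 * 10
= 400

400


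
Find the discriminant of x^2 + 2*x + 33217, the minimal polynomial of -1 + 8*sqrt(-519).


The element -1 + 8*sqrt(-519) has minimal polynomial:
x^2 + 2*x + 33217
Discriminant = (2)^2 - 4*(33217)
= 4 - 132868
= -132864

-132864


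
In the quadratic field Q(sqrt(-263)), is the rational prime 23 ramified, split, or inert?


K = Q(sqrt(-263)). Since d mod 4 = 1, disc(K) = -263.
Check p | disc: -263 mod 23 = 13.
p does not divide disc. Compute Legendre symbol (d/p):
13^((23-1)/2) mod 23 = 1
(d/p) = 1, so p splits: (p) = P*P' with e=1, f=1, g=2.
Therefore p is split.

split


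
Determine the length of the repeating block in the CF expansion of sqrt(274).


Run the CF algorithm for sqrt(274).
a_0 = floor(sqrt(274)) = 16; set m_0=0, q_0=1.
Recurrence: m' = q*a - m,  q' = (d - m'^2)/q,  a' = floor((a_0 + m')/q').
  step 1: m=16, q=18, a=1
  step 2: m=2, q=15, a=1
  step 3: m=13, q=7, a=4
  step 4: m=15, q=7, a=4
  step 5: m=13, q=15, a=1
  step 6: m=2, q=18, a=1
  step 7: m=16, q=1, a=32
a_7 = 2*a_0 = 32, so the period closes here.
sqrt(274) = [16; 1, 1, 4, 4, 1, 1, 32]
Period length = 7

7


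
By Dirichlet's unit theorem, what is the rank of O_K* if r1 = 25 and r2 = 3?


By Dirichlet's unit theorem:
rank = r1 + r2 - 1
= 25 + 3 - 1
= 27

27


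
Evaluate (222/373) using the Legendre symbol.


p = 373 is prime, so compute (222/373) with the reciprocity algorithm (Jacobi-symbol steps: pull out 2s via (2/n), flip via reciprocity, reduce):
  pull out 2: (2/373) = -1  (since 373 mod 8 = 5)
  reciprocity: (111/373) -> +(373/111)
  reduce: (40/111)
  pull out 2: (2/111) = +1  (since 111 mod 8 = 7)
  pull out 2: (2/111) = +1  (since 111 mod 8 = 7)
  pull out 2: (2/111) = +1  (since 111 mod 8 = 7)
  reciprocity: (5/111) -> +(111/5)
  reduce: (1/5)
  (1/5) = 1
Product of signs = -1
(222/373) = -1

-1


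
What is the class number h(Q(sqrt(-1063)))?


K = Q(sqrt(-1063)). d mod 4 = 1, so D = disc(K) = d = -1063
h(K) equals the number of primitive reduced positive-definite forms (a, b, c) = a*x^2 + b*x*y + c*y^2 with b^2 - 4ac = D,
where reduced means |b| <= a <= c, with b >= 0 whenever |b| = a or a = c, and primitive means gcd(a, b, c) = 1.
Reduced forces 3a^2 <= |D| = 1063, so 1 <= a <= 18; b must have the parity of D, and c = (b^2 - D)/(4a) must be an integer >= a.
Enumerate a = 1..18, b in [-a, a]:
  a=1: (1, 1, 266)  [1]
  a=2: (2, -1, 133), (2, 1, 133)  [2]
  a=3: none
  a=4: (4, -3, 67), (4, 3, 67)  [2]
  a=5..6: none
  a=7: (7, -1, 38), (7, 1, 38)  [2]
  a=8: (8, -5, 34), (8, 5, 34)  [2]
  a=9..10: none
  a=11: (11, -9, 26), (11, 9, 26)  [2]
  a=12: none
  a=13: (13, -9, 22), (13, 9, 22)  [2]
  a=14: (14, -13, 22), (14, -1, 19), (14, 1, 19), (14, 13, 22)  [4]
  a=15: none
  a=16: (16, -5, 17), (16, 5, 17)  [2]
  a=17..18: none
Total reduced forms: 1 + 2 + 2 + 2 + 2 + 2 + 2 + 4 + 2 = 19
h = 19

19


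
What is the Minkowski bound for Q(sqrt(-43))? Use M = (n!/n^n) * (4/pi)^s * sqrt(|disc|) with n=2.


d = -43, d mod 4 = 1, so disc(K) = d = -43; |disc(K)| = 43
Imaginary quadratic field, so n = 2, s = r2 = 1, r1 = 0
M = (n!/n^n) * (4/pi)^s * sqrt(|disc(K)|) = (2!/2^2) * (4/pi)^1 * sqrt(43)
= 0.5 * 1.273240 * 6.557439
= 4.1746

4.1746


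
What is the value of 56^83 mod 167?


p = 167 is prime and the exponent is (p-1)/2 = 83, so by Euler's criterion 56^83 = (56/167) = +1 or -1 mod 167.
Compute by square-and-multiply:
  83 = 64 + 16 + 2 + 1 (binary 1010011)
  Repeated squaring mod 167: 56^1 = 56, 56^2 = 130, 56^4 = 33, 56^8 = 87, 56^16 = 54, 56^32 = 77, 56^64 = 84
  56^83 = 56^64 * 56^16 * 56^2 * 56^1 = 84 * 54 * 130 * 56 mod 167
    84 * 54 = 4536 = 27 mod 167
    27 * 130 = 3510 = 3 mod 167
    3 * 56 = 168 = 1 mod 167
  56^83 = 1 mod 167
Result 1: 56 is a quadratic residue mod 167.
56^83 mod 167 = 1

1


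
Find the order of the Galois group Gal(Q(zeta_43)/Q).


|Gal(Q(zeta_43)/Q)| = phi(43)
= 42

42


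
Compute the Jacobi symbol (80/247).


Compute (80/247) via quadratic reciprocity:
  pull out 2: (2/247) = +1  (since 247 mod 8 = 7)
  pull out 2: (2/247) = +1  (since 247 mod 8 = 7)
  pull out 2: (2/247) = +1  (since 247 mod 8 = 7)
  pull out 2: (2/247) = +1  (since 247 mod 8 = 7)
  reciprocity: (5/247) -> +(247/5)
  reduce: (2/5)
  pull out 2: (2/5) = -1  (since 5 mod 8 = 5)
  (1/5) = 1
Product of signs = -1

-1


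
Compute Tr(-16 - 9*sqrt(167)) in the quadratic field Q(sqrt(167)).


Tr(a + b*sqrt(d)) = (a + b*sqrt(d)) + (a - b*sqrt(d)) = 2a
= 2 * (-16)
= -32

-32


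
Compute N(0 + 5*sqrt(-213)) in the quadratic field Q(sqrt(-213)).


N(a + b*sqrt(d)) = a^2 - d*b^2
= (0)^2 - (-213)*(5)^2
= 0 + 5325
= 5325

5325


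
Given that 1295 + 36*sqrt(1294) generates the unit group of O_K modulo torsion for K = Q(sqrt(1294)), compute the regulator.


epsilon = 1295 + 36*sqrt(1294)
= 2589.9996
R = ln(2589.9996)
= 7.8594

7.8594


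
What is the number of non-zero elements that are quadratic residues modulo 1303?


For prime p, the number of non-zero quadratic residues is (p-1)/2.
= (1303-1)/2
= 651

651


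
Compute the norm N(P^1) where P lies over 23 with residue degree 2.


N(P^a) = p^(a*f)
= 23^(1*2)
= 23^2
= 529

529


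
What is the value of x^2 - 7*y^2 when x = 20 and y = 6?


x^2 - d*y^2
= 20^2 - 7*6^2
= 400 - 252
= 148

148


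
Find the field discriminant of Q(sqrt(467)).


For K = Q(sqrt(d)) with d squarefree: disc(K) = d if d = 1 mod 4, and disc(K) = 4d if d = 2 or 3 mod 4.
Here d = 467, and d mod 4 = 3.
d = 3 mod 4, not 1 (O_K = Z[sqrt(d)]), so disc(K) = 4d = 4 * (467) = 1868

1868


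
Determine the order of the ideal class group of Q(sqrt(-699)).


K = Q(sqrt(-699)). d mod 4 = 1, so D = disc(K) = d = -699
h(K) equals the number of primitive reduced positive-definite forms (a, b, c) = a*x^2 + b*x*y + c*y^2 with b^2 - 4ac = D,
where reduced means |b| <= a <= c, with b >= 0 whenever |b| = a or a = c, and primitive means gcd(a, b, c) = 1.
Reduced forces 3a^2 <= |D| = 699, so 1 <= a <= 15; b must have the parity of D, and c = (b^2 - D)/(4a) must be an integer >= a.
Enumerate a = 1..15, b in [-a, a]:
  a=1: (1, 1, 175)  [1]
  a=2: none
  a=3: (3, 3, 59)  [1]
  a=4: none
  a=5: (5, -1, 35), (5, 1, 35)  [2]
  a=6: none
  a=7: (7, -1, 25), (7, 1, 25)  [2]
  a=8..10: none
  a=11: (11, -7, 17), (11, 7, 17)  [2]
  a=12: none
  a=13: (13, -9, 15), (13, 9, 15)  [2]
  a=14..15: none
Total reduced forms: 1 + 1 + 2 + 2 + 2 + 2 = 10
h = 10

10


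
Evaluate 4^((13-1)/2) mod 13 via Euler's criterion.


p = 13 is prime and the exponent is (p-1)/2 = 6, so by Euler's criterion 4^6 = (4/13) = +1 or -1 mod 13.
Compute by square-and-multiply:
  6 = 4 + 2 (binary 110)
  Repeated squaring mod 13: 4^1 = 4, 4^2 = 3, 4^4 = 9
  4^6 = 4^4 * 4^2 = 9 * 3 mod 13
    9 * 3 = 27 = 1 mod 13
  4^6 = 1 mod 13
Result 1: 4 is a quadratic residue mod 13.
4^6 mod 13 = 1

1


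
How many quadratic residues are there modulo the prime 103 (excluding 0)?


For prime p, the number of non-zero quadratic residues is (p-1)/2.
= (103-1)/2
= 51

51


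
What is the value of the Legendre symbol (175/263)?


p = 263 is prime, so compute (175/263) with the reciprocity algorithm (Jacobi-symbol steps: pull out 2s via (2/n), flip via reciprocity, reduce):
  reciprocity: (175/263) -> -(263/175)
  reduce: (88/175)
  pull out 2: (2/175) = +1  (since 175 mod 8 = 7)
  pull out 2: (2/175) = +1  (since 175 mod 8 = 7)
  pull out 2: (2/175) = +1  (since 175 mod 8 = 7)
  reciprocity: (11/175) -> -(175/11)
  reduce: (10/11)
  pull out 2: (2/11) = -1  (since 11 mod 8 = 3)
  reciprocity: (5/11) -> +(11/5)
  reduce: (1/5)
  (1/5) = 1
Product of signs = -1
(175/263) = -1

-1


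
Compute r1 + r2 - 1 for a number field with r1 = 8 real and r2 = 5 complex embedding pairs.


By Dirichlet's unit theorem:
rank = r1 + r2 - 1
= 8 + 5 - 1
= 12

12


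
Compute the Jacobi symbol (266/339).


Compute (266/339) via quadratic reciprocity:
  pull out 2: (2/339) = -1  (since 339 mod 8 = 3)
  reciprocity: (133/339) -> +(339/133)
  reduce: (73/133)
  reciprocity: (73/133) -> +(133/73)
  reduce: (60/73)
  pull out 2: (2/73) = +1  (since 73 mod 8 = 1)
  pull out 2: (2/73) = +1  (since 73 mod 8 = 1)
  reciprocity: (15/73) -> +(73/15)
  reduce: (13/15)
  reciprocity: (13/15) -> +(15/13)
  reduce: (2/13)
  pull out 2: (2/13) = -1  (since 13 mod 8 = 5)
  (1/13) = 1
Product of signs = 1

1


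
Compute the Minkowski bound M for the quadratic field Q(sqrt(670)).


d = 670, d mod 4 = 2, so disc(K) = 4d = 2680; |disc(K)| = 2680
Real quadratic field, so n = 2, s = r2 = 0, r1 = 2
M = (n!/n^n) * (4/pi)^s * sqrt(|disc(K)|) = (2!/2^2) * (4/pi)^0 * sqrt(2680)
= 0.5 * 1.000000 * 51.768716
= 25.8844

25.8844


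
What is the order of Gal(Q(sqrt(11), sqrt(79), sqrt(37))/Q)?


The 3 square roots of distinct primes are multiplicatively independent over Q,
so [K:Q] = 2^3 and Gal(K/Q) is isomorphic to (Z/2Z)^3.
|Gal| = 2^3 = 8

8


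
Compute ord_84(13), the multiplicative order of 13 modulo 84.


We want ord_84(13), the smallest k >= 1 with 13^k = 1 mod 84.
n = 84 = 2^2 * 3 * 7, phi(84) = 24; the order divides phi(n).
Divisors of 24: 1, 2, 3, 4, 6, 8, 12, 24
Repeated squaring mod 84: 13^1 = 13, 13^2 = 1, 13^4 = 1, 13^8 = 1, 13^16 = 1
Test divisors in increasing order:
  k=1: 13^1 = 13 mod 84
  k=2: 13^2 = 1 mod 84  <- first divisor giving 1
Order = 2

2


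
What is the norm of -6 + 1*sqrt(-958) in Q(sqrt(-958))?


N(a + b*sqrt(d)) = a^2 - d*b^2
= (-6)^2 - (-958)*(1)^2
= 36 + 958
= 994

994


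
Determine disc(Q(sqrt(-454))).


For K = Q(sqrt(d)) with d squarefree: disc(K) = d if d = 1 mod 4, and disc(K) = 4d if d = 2 or 3 mod 4.
Here d = -454, and d mod 4 = 2.
d = 2 mod 4, not 1 (O_K = Z[sqrt(d)]), so disc(K) = 4d = 4 * (-454) = -1816

-1816


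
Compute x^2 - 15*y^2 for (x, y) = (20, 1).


x^2 - d*y^2
= 20^2 - 15*1^2
= 400 - 15
= 385

385


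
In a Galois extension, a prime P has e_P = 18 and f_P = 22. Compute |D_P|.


|D_P| = e * f
= 18 * 22
= 396

396


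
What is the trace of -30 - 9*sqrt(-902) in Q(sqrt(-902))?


Tr(a + b*sqrt(d)) = (a + b*sqrt(d)) + (a - b*sqrt(d)) = 2a
= 2 * (-30)
= -60

-60


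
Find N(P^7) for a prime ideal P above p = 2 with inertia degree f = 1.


N(P^a) = p^(a*f)
= 2^(7*1)
= 2^7
= 128

128


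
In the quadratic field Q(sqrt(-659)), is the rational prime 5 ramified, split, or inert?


K = Q(sqrt(-659)). Since d mod 4 = 1, disc(K) = -659.
Check p | disc: -659 mod 5 = 1.
p does not divide disc. Compute Legendre symbol (d/p):
1^((5-1)/2) mod 5 = 1
(d/p) = 1, so p splits: (p) = P*P' with e=1, f=1, g=2.
Therefore p is split.

split


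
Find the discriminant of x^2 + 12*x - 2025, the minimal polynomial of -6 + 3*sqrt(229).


The element -6 + 3*sqrt(229) has minimal polynomial:
x^2 + 12*x - 2025
Discriminant = (12)^2 - 4*(-2025)
= 144 + 8100
= 8244

8244


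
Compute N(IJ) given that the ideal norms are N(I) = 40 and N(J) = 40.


N(IJ) = N(I) * N(J)
= 40 * 40
= 1600

1600


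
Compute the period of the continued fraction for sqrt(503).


Run the CF algorithm for sqrt(503).
a_0 = floor(sqrt(503)) = 22; set m_0=0, q_0=1.
Recurrence: m' = q*a - m,  q' = (d - m'^2)/q,  a' = floor((a_0 + m')/q').
  step 1: m=22, q=19, a=2
  step 2: m=16, q=13, a=2
  step 3: m=10, q=31, a=1
  step 4: m=21, q=2, a=21
  step 5: m=21, q=31, a=1
  step 6: m=10, q=13, a=2
  step 7: m=16, q=19, a=2
  step 8: m=22, q=1, a=44
a_8 = 2*a_0 = 44, so the period closes here.
sqrt(503) = [22; 2, 2, 1, 21, 1, 2, 2, 44]
Period length = 8

8


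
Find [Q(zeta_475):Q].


The degree equals Euler's totient phi(475).
475 = 5^2 * 19
phi(475) = 360

360


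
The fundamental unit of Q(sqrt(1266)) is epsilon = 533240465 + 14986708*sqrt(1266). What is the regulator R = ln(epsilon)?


epsilon = 533240465 + 14986708*sqrt(1266)
= 1.0665e+09
R = ln(1.0665e+09)
= 20.7876

20.7876


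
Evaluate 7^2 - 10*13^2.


x^2 - d*y^2
= 7^2 - 10*13^2
= 49 - 1690
= -1641

-1641


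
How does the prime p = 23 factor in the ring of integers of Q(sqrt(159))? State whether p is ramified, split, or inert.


K = Q(sqrt(159)). Since d mod 4 = 3, disc(K) = 636.
Check p | disc: 636 mod 23 = 15.
p does not divide disc. Compute Legendre symbol (d/p):
21^((23-1)/2) mod 23 = -1
(d/p) = -1, so p is inert: (p) stays prime with e=1, f=2, g=1.
Therefore p is inert.

inert


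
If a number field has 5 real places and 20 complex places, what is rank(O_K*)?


By Dirichlet's unit theorem:
rank = r1 + r2 - 1
= 5 + 20 - 1
= 24

24


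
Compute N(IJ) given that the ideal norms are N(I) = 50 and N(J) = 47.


N(IJ) = N(I) * N(J)
= 50 * 47
= 2350

2350


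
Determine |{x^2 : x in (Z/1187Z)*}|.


For prime p, the number of non-zero quadratic residues is (p-1)/2.
= (1187-1)/2
= 593

593


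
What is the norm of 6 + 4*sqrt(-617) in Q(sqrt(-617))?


N(a + b*sqrt(d)) = a^2 - d*b^2
= (6)^2 - (-617)*(4)^2
= 36 + 9872
= 9908

9908


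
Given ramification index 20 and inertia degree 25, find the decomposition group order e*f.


|D_P| = e * f
= 20 * 25
= 500

500


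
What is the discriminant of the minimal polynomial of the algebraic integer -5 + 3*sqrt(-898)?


The element -5 + 3*sqrt(-898) has minimal polynomial:
x^2 + 10*x + 8107
Discriminant = (10)^2 - 4*(8107)
= 100 - 32428
= -32328

-32328
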